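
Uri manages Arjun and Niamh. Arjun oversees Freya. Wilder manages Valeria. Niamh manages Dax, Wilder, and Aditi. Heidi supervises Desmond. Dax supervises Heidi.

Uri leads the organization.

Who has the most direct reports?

Niamh

Direct-report counts: Uri has 2; Arjun has 1; Niamh has 3; Wilder has 1; Dax has 1; Heidi has 1. The largest is 3, held by Niamh.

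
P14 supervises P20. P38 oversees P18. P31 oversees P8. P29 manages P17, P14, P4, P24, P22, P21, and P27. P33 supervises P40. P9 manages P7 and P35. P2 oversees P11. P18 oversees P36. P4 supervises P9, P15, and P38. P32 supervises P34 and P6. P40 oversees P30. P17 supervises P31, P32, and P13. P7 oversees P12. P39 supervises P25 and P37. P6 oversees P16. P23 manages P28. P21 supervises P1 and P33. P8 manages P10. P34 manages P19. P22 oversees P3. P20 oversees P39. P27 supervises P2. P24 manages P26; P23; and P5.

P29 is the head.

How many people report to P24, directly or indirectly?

4

P24 directly manages P26, P23, P5. P26 has no reports. Under P23: P28 (1). P5 has no reports. So P24's organization is 3 direct reports plus everyone under them: 1 + 2 + 1 = 4.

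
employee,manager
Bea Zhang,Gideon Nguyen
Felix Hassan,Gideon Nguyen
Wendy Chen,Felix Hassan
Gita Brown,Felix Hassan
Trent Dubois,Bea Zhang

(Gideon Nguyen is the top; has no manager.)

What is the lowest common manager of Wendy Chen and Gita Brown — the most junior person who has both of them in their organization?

Wendy Chen's chain of managers is Felix Hassan, Gideon Nguyen. Gita Brown's chain of managers is Felix Hassan, Gideon Nguyen. The first manager that appears in both chains is Felix Hassan.

Felix Hassan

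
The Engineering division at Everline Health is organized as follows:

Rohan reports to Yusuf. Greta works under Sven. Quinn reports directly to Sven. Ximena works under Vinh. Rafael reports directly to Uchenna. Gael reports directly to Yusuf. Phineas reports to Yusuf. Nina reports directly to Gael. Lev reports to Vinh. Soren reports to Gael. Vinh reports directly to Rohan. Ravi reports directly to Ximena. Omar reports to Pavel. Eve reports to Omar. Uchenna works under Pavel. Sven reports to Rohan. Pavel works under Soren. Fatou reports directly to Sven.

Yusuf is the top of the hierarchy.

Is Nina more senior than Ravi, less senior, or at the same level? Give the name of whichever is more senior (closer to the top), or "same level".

Nina is 2 levels below Yusuf; Ravi is 4. Nina is higher.

Nina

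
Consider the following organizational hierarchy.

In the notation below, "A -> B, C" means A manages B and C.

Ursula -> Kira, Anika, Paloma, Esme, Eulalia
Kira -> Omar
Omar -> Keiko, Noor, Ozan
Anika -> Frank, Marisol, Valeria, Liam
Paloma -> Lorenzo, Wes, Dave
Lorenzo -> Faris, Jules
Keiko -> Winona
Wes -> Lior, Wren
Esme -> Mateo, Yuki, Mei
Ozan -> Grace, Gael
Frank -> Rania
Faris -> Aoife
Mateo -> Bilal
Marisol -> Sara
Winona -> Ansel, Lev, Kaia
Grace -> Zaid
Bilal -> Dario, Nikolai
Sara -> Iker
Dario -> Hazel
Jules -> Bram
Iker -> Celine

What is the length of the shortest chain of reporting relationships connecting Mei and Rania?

5

Mei is 2 levels below Ursula, and Rania is 3 levels below Ursula (their lowest common manager). The shortest path runs up from Mei to Ursula and back down to Rania: 2 + 3 = 5 links.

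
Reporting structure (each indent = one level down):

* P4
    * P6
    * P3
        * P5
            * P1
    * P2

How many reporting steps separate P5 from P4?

Chain from P5 up to P4: P5 → P3 → P4. That is 2 steps up, so P5 is 2 levels below P4.

2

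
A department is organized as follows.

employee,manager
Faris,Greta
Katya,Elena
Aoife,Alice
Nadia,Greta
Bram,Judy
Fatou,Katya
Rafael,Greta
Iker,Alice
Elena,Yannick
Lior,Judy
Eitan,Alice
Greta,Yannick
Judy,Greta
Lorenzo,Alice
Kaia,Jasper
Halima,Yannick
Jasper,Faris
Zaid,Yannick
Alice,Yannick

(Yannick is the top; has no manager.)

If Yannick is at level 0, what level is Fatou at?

3

Chain from Fatou up to Yannick: Fatou → Katya → Elena → Yannick. That is 3 steps up, so Fatou is 3 levels below Yannick.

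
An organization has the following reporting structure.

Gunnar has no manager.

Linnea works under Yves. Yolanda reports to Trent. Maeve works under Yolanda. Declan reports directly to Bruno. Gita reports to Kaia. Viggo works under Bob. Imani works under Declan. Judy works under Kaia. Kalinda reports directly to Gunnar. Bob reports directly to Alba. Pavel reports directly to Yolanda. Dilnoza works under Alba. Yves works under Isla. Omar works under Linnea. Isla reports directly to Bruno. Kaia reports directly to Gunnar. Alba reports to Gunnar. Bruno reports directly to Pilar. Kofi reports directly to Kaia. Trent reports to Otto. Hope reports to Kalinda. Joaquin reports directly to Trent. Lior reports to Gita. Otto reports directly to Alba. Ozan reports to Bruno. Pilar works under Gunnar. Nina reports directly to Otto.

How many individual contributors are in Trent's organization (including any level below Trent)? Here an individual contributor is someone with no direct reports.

3

The people in Trent's organization with no one reporting to them are Joaquin, Maeve, Pavel. That is 3.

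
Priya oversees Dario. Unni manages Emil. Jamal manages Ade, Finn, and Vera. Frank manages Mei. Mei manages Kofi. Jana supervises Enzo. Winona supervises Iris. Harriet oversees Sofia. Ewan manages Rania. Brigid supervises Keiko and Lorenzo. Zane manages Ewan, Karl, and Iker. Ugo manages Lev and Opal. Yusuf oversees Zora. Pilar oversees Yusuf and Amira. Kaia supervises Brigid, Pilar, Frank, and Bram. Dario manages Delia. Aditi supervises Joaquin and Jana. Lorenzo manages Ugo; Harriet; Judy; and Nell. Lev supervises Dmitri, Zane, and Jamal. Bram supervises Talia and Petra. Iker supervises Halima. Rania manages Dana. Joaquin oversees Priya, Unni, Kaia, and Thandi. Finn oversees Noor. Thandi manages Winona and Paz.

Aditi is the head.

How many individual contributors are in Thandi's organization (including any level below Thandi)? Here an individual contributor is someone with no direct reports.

The people in Thandi's organization with no one reporting to them are Paz, Iris. That is 2.

2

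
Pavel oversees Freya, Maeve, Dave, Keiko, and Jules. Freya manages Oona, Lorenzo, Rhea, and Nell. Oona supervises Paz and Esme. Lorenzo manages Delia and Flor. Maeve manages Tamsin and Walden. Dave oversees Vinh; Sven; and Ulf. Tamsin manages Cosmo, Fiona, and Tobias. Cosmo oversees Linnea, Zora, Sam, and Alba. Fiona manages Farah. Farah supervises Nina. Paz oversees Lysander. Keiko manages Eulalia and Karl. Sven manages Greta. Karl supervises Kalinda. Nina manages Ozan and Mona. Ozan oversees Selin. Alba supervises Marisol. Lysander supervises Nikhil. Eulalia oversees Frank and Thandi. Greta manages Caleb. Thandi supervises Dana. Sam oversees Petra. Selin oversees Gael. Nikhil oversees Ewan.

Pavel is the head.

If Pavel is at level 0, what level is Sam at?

Chain from Sam up to Pavel: Sam → Cosmo → Tamsin → Maeve → Pavel. That is 4 steps up, so Sam is 4 levels below Pavel.

4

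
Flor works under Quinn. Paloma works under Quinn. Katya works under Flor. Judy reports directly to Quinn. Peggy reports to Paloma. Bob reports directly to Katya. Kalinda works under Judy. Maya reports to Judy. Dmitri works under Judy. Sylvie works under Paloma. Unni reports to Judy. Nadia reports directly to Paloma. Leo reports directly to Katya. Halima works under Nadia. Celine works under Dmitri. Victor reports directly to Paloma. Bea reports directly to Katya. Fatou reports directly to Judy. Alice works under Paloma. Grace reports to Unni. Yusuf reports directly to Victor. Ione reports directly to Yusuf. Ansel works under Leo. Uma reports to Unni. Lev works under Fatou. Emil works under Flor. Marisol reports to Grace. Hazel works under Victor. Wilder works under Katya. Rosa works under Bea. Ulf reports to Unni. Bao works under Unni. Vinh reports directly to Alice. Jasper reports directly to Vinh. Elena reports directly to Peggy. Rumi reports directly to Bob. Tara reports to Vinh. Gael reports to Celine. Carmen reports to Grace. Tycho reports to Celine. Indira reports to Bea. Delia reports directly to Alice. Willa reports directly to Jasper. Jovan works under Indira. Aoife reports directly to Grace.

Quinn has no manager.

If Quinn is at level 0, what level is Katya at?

Chain from Katya up to Quinn: Katya → Flor → Quinn. That is 2 steps up, so Katya is 2 levels below Quinn.

2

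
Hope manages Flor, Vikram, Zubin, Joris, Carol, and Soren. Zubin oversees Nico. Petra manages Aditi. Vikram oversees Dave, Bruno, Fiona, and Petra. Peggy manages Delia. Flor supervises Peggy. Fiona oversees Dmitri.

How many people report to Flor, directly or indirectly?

2

Flor directly manages Peggy. Under Peggy: Delia (1). That's 2 in total.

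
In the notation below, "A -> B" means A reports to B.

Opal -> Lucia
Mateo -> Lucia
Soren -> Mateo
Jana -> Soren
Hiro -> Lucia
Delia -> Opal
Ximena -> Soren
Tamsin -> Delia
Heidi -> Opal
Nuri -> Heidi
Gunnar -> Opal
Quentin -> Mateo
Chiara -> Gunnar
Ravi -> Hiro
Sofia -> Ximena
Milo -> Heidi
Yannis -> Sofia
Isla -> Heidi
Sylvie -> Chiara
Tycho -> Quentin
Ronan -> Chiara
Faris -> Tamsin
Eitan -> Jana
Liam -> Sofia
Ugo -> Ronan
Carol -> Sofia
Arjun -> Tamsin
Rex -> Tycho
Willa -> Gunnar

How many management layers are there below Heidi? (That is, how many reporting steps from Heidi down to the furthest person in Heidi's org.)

The longest chain under Heidi runs Heidi → Isla, which is 1 level below Heidi.

1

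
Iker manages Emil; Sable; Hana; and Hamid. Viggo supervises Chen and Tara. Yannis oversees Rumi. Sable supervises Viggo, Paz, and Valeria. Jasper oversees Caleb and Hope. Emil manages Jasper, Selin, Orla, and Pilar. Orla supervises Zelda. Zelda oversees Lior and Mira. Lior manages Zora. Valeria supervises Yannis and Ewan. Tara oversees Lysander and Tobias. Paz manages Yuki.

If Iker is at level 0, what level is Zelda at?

Chain from Zelda up to Iker: Zelda → Orla → Emil → Iker. That is 3 steps up, so Zelda is 3 levels below Iker.

3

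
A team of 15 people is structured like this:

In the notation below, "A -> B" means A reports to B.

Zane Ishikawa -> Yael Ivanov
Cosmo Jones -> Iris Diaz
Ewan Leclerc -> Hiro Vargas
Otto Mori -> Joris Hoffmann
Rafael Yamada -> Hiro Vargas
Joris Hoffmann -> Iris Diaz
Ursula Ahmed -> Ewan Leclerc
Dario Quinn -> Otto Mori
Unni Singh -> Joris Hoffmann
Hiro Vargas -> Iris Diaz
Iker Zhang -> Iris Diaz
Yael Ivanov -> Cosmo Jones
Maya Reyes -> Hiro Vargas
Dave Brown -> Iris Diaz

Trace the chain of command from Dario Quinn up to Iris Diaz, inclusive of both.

Dario Quinn reports to Otto Mori. Otto Mori reports to Joris Hoffmann. Joris Hoffmann reports to Iris Diaz. Iris Diaz is at the top.

Dario Quinn -> Otto Mori -> Joris Hoffmann -> Iris Diaz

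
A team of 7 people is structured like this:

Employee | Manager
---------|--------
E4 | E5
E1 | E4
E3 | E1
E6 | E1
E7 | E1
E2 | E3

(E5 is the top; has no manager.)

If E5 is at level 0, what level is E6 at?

Chain from E6 up to E5: E6 → E1 → E4 → E5. That is 3 steps up, so E6 is 3 levels below E5.

3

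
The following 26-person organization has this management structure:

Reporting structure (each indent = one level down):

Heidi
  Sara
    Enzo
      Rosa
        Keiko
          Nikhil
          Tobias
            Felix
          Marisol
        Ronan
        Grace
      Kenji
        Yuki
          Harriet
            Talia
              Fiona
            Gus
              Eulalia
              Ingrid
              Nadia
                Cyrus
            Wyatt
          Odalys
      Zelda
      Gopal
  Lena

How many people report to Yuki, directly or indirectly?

10

Yuki directly manages Harriet, Odalys. Under Harriet: Wyatt, Gus, Nadia, Cyrus, Ingrid, Eulalia, Talia, Fiona (8). Odalys has no reports. So Yuki's organization is 2 direct reports plus everyone under them: 9 + 1 = 10.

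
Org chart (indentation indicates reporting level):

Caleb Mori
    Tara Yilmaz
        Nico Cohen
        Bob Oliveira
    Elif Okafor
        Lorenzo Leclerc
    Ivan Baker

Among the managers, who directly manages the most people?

Caleb Mori

Direct-report counts: Caleb Mori has 3; Elif Okafor has 1; Tara Yilmaz has 2. The largest is 3, held by Caleb Mori.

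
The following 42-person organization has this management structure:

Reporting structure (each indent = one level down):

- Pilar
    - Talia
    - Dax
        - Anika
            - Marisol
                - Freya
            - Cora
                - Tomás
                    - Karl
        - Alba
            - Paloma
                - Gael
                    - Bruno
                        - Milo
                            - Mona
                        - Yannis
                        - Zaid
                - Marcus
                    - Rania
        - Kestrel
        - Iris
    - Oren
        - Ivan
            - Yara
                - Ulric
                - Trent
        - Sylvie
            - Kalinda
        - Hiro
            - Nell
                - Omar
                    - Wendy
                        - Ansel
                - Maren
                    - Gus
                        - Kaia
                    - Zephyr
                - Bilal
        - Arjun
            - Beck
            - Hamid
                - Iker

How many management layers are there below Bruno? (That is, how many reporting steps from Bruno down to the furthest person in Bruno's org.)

2

The longest chain under Bruno runs Bruno → Milo → Mona, which is 2 levels below Bruno.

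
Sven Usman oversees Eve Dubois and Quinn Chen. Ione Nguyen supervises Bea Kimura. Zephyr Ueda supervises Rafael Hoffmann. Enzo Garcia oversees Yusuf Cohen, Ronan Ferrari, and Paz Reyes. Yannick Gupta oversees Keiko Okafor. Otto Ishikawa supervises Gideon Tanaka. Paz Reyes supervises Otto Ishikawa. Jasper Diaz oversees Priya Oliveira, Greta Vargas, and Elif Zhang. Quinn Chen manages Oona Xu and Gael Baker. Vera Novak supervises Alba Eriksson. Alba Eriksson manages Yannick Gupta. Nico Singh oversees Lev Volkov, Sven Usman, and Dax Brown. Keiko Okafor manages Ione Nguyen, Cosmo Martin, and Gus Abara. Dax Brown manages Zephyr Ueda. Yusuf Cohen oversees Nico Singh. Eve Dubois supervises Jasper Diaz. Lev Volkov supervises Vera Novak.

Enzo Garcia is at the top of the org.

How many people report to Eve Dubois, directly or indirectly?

Eve Dubois directly manages Jasper Diaz. Under Jasper Diaz: Elif Zhang, Greta Vargas, Priya Oliveira (3). That's 4 in total.

4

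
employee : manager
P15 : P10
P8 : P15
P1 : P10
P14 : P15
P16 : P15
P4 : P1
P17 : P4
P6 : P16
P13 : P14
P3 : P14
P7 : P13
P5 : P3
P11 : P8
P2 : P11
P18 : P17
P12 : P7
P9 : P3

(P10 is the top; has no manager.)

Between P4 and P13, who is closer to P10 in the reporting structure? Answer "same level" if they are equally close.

P4 is 2 levels below P10; P13 is 3. P4 is higher.

P4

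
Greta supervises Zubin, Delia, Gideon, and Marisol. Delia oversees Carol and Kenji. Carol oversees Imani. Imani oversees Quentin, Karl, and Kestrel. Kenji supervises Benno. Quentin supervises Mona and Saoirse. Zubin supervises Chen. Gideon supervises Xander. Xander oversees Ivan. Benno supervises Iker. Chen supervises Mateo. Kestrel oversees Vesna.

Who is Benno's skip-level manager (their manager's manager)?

Delia

Benno reports to Kenji, and Kenji reports to Delia. So Benno's skip-level manager is Delia.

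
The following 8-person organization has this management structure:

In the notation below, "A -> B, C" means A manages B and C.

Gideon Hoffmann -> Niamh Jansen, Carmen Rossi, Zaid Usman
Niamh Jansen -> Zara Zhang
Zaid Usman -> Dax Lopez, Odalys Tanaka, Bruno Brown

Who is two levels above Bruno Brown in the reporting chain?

Bruno Brown reports to Zaid Usman, and Zaid Usman reports to Gideon Hoffmann. So Bruno Brown's skip-level manager is Gideon Hoffmann.

Gideon Hoffmann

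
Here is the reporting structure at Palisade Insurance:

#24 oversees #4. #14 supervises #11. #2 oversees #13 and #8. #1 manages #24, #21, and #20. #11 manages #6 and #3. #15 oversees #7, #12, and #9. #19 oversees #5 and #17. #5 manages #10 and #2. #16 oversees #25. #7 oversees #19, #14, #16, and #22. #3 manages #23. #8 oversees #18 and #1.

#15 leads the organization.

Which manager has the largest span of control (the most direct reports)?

#7

Direct-report counts: #15 has 3; #7 has 4; #16 has 1; #14 has 1; #11 has 2; #3 has 1; #19 has 2; #5 has 2; #2 has 2; #8 has 2; #1 has 3; #24 has 1. The largest is 4, held by #7.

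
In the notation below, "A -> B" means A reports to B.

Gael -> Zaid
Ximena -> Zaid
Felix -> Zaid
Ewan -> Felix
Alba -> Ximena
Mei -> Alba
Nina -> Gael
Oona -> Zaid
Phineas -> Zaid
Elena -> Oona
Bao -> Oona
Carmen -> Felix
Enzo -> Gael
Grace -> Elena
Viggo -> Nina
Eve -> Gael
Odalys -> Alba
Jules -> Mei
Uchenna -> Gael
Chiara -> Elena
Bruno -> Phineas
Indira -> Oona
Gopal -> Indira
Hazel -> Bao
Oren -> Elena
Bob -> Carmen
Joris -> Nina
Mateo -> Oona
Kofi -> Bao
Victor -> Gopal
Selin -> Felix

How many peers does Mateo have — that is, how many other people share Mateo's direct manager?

3

Mateo reports to Oona. Oona's other direct reports are Elena, Bao, Indira — 3 peers.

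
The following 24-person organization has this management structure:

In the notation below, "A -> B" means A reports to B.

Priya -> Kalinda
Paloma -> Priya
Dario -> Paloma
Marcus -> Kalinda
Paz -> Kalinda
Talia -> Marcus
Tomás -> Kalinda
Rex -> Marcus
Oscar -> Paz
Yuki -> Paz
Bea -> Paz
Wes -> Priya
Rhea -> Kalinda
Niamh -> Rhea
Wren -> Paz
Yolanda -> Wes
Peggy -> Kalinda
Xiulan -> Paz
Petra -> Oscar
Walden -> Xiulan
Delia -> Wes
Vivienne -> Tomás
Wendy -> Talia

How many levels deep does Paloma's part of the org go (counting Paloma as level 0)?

1

The longest chain under Paloma runs Paloma → Dario, which is 1 level below Paloma.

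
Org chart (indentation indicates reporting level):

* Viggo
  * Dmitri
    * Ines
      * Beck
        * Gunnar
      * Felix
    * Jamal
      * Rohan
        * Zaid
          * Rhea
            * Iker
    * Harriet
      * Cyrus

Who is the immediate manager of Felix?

Ines

Felix reports directly to Ines.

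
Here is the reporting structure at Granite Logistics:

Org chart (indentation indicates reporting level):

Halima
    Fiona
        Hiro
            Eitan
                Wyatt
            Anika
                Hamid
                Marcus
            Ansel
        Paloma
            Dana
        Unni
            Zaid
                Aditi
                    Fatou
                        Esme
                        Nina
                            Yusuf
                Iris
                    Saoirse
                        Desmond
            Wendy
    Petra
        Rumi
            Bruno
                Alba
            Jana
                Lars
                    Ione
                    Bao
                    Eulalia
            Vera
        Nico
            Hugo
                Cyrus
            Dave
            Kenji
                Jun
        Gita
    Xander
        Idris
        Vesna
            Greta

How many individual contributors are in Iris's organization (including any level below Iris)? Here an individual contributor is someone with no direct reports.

1

The only person in Iris's organization with no one reporting to them is Desmond. That is 1.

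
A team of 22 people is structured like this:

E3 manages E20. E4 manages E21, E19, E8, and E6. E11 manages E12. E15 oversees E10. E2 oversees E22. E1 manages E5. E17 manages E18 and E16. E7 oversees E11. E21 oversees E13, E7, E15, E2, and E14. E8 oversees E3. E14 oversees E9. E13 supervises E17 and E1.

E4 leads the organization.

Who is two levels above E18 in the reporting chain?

E13

E18 reports to E17, and E17 reports to E13. So E18's skip-level manager is E13.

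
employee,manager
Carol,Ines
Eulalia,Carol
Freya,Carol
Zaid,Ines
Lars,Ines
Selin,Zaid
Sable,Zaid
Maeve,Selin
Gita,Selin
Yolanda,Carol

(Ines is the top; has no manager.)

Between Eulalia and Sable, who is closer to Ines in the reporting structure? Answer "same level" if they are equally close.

Both Eulalia and Sable are 2 levels below Ines.

same level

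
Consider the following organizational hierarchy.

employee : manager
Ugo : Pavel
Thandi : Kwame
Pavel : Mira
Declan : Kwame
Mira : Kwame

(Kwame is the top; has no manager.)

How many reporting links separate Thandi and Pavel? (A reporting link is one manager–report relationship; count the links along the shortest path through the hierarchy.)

Thandi is 1 level below Kwame, and Pavel is 2 levels below Kwame (their lowest common manager). The shortest path runs up from Thandi to Kwame and back down to Pavel: 1 + 2 = 3 links.

3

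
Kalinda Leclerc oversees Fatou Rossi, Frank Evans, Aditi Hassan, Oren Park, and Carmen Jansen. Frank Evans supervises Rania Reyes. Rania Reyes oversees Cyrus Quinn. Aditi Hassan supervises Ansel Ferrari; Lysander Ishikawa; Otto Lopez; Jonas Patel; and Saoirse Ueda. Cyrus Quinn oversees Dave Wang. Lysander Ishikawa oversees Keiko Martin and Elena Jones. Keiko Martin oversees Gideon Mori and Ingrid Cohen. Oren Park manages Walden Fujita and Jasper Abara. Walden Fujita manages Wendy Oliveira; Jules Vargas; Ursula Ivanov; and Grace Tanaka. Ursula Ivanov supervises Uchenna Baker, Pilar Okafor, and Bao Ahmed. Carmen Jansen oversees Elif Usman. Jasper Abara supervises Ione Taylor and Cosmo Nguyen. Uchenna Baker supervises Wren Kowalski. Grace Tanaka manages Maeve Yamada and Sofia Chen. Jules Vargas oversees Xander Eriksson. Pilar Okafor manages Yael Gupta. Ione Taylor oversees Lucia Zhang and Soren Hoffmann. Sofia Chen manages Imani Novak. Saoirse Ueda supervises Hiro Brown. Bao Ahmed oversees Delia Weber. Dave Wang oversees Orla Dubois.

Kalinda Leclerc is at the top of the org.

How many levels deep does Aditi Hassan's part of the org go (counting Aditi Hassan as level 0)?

3

The longest chain under Aditi Hassan runs Aditi Hassan → Lysander Ishikawa → Keiko Martin → Ingrid Cohen, which is 3 levels below Aditi Hassan.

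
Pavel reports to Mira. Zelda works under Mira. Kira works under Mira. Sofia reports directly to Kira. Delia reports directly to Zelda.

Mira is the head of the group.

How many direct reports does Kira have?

1

Kira directly manages Sofia. That is 1 direct report.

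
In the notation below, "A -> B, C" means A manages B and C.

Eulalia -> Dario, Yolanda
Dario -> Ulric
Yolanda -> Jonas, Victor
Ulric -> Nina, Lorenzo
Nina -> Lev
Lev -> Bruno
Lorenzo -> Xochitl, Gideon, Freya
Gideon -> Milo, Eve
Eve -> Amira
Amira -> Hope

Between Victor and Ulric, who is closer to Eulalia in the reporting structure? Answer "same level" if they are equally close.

Both Victor and Ulric are 2 levels below Eulalia.

same level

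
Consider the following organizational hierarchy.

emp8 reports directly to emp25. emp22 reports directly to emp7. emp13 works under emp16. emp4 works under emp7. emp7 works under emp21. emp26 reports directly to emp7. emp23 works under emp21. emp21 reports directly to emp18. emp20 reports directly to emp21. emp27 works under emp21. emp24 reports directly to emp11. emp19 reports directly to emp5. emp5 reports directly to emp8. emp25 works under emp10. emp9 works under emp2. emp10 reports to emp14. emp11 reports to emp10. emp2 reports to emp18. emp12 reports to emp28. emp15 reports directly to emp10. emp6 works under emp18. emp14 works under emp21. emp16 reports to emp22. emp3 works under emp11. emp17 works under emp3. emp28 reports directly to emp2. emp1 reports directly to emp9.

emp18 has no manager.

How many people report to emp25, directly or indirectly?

3

emp25 directly manages emp8. Under emp8: emp5, emp19 (2). That's 3 in total.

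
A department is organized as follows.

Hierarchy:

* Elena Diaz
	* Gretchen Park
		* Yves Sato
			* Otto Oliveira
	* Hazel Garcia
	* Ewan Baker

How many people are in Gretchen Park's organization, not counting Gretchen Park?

Gretchen Park directly manages Yves Sato. Under Yves Sato: Otto Oliveira (1). That's 2 in total.

2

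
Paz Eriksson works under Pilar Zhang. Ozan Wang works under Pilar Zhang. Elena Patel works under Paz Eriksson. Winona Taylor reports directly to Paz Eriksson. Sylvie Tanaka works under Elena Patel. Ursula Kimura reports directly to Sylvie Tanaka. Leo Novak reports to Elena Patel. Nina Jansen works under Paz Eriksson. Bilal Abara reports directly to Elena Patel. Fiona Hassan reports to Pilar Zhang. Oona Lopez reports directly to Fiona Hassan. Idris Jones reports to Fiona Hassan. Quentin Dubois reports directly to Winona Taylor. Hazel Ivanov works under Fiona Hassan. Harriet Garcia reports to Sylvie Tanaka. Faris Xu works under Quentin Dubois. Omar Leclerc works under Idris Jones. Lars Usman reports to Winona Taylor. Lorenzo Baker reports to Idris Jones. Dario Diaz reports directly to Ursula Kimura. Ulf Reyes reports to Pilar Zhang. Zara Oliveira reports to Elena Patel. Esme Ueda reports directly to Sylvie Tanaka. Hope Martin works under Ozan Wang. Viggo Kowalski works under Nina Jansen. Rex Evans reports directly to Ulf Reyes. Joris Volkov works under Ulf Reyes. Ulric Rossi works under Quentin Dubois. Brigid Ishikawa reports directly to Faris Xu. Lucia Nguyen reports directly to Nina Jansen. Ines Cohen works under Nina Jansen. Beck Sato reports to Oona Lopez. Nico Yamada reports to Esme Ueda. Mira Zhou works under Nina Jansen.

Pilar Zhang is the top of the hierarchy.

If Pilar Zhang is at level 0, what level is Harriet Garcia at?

Chain from Harriet Garcia up to Pilar Zhang: Harriet Garcia → Sylvie Tanaka → Elena Patel → Paz Eriksson → Pilar Zhang. That is 4 steps up, so Harriet Garcia is 4 levels below Pilar Zhang.

4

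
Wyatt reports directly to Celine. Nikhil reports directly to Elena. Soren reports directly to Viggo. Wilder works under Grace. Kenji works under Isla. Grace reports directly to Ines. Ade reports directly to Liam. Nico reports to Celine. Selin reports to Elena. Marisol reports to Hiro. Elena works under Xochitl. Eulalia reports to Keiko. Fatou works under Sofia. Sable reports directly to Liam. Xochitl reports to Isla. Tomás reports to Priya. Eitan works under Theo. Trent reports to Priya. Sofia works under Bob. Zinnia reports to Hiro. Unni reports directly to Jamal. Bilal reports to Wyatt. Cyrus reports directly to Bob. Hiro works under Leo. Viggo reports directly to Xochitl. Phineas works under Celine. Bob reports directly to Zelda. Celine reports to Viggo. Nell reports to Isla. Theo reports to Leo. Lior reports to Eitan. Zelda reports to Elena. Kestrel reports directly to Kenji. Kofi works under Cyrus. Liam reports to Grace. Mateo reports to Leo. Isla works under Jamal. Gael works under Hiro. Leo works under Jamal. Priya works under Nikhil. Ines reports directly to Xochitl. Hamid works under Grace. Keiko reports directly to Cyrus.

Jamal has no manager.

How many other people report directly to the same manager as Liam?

2

Liam reports to Grace. Grace's other direct reports are Wilder, Hamid — 2 peers.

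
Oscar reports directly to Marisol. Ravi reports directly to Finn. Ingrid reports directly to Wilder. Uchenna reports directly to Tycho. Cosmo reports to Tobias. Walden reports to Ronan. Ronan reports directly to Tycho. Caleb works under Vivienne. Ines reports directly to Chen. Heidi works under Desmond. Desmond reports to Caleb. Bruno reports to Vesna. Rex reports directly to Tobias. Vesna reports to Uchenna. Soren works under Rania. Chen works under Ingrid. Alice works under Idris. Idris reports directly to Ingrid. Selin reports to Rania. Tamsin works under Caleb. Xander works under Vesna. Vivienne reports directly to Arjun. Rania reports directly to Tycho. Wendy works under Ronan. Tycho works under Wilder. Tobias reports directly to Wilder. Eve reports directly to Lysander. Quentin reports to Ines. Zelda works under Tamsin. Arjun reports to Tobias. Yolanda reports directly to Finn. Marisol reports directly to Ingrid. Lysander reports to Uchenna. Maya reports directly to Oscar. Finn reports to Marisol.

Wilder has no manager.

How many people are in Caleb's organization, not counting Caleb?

Caleb directly manages Desmond, Tamsin. Under Desmond: Heidi (1). Under Tamsin: Zelda (1). So Caleb's organization is 2 direct reports plus everyone under them: 2 + 2 = 4.

4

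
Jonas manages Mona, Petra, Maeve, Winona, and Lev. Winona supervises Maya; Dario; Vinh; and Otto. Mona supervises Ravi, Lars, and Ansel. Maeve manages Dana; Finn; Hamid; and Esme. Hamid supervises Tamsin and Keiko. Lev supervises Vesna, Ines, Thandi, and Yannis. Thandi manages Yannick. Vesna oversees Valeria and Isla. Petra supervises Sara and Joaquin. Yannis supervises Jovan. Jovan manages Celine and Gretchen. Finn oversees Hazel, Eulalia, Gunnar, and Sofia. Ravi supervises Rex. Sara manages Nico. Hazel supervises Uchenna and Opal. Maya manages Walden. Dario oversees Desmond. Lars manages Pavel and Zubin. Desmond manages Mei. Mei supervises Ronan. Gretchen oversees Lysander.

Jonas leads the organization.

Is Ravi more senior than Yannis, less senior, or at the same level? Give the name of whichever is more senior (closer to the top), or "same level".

same level

Both Ravi and Yannis are 2 levels below Jonas.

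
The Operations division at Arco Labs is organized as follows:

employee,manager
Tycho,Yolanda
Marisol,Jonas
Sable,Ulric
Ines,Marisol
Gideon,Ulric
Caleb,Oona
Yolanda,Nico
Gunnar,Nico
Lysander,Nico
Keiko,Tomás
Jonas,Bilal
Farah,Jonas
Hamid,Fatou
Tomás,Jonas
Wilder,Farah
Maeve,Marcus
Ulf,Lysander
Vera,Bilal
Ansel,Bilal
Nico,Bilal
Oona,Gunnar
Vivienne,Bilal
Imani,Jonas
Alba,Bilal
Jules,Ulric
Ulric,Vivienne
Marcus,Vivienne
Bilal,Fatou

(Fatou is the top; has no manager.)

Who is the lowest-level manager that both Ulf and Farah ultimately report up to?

Bilal

Ulf's chain of managers is Lysander, Nico, Bilal, Fatou. Farah's chain of managers is Jonas, Bilal, Fatou. The first manager that appears in both chains is Bilal.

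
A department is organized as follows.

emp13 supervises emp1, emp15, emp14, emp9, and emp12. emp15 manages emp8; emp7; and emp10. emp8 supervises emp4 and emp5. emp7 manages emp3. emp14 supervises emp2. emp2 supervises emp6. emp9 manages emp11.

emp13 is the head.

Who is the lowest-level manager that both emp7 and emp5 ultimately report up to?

emp7's chain of managers is emp15, emp13. emp5's chain of managers is emp8, emp15, emp13. The first manager that appears in both chains is emp15.

emp15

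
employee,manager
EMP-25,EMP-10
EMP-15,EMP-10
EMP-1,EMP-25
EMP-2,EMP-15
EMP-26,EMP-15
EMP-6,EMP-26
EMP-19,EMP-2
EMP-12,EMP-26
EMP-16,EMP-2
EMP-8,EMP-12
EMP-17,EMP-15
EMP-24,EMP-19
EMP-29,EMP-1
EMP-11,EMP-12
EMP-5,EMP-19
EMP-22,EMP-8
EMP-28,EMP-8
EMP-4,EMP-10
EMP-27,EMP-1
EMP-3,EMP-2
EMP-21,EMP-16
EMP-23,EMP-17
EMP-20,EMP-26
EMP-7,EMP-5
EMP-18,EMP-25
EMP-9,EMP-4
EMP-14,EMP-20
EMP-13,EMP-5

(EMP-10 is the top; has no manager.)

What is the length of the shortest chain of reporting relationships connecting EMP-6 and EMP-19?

EMP-6 is 2 levels below EMP-15, and EMP-19 is 2 levels below EMP-15 (their lowest common manager). The shortest path runs up from EMP-6 to EMP-15 and back down to EMP-19: 2 + 2 = 4 links.

4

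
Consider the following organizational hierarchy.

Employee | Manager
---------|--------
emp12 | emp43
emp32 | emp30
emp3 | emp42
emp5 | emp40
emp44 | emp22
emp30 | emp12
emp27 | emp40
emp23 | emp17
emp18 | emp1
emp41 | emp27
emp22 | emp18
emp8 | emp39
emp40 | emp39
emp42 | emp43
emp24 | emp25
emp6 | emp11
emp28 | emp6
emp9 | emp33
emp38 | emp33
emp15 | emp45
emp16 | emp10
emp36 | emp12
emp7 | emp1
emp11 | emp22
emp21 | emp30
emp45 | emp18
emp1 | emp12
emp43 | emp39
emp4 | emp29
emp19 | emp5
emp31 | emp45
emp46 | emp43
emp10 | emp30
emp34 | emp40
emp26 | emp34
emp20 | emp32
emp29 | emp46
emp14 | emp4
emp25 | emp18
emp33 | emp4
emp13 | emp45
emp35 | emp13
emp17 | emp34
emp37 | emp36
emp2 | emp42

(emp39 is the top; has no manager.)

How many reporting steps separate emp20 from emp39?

5

Chain from emp20 up to emp39: emp20 → emp32 → emp30 → emp12 → emp43 → emp39. That is 5 steps up, so emp20 is 5 levels below emp39.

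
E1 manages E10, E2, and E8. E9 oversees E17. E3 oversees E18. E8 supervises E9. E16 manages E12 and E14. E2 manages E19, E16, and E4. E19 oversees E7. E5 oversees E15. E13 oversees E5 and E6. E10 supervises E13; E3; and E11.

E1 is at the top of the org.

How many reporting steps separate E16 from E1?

2

Chain from E16 up to E1: E16 → E2 → E1. That is 2 steps up, so E16 is 2 levels below E1.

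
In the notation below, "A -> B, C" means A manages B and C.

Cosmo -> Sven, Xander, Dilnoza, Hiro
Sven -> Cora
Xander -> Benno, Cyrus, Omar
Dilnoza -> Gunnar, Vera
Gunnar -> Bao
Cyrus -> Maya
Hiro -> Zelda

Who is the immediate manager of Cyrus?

Cyrus reports directly to Xander.

Xander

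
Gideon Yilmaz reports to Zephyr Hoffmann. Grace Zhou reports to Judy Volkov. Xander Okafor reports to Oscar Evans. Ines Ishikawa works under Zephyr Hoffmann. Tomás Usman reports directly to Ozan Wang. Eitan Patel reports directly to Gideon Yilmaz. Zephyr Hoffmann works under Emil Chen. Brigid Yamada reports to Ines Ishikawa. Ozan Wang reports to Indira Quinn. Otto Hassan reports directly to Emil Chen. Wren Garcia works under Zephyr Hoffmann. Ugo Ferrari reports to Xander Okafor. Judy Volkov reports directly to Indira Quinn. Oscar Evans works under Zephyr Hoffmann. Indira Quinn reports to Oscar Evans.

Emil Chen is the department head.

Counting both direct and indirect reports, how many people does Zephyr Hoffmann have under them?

Zephyr Hoffmann directly manages Oscar Evans, Ines Ishikawa, Gideon Yilmaz, Wren Garcia. Under Oscar Evans: Xander Okafor, Ugo Ferrari, Indira Quinn, Judy Volkov, Grace Zhou, Ozan Wang, Tomás Usman (7). Under Ines Ishikawa: Brigid Yamada (1). Under Gideon Yilmaz: Eitan Patel (1). Wren Garcia has no reports. So Zephyr Hoffmann's organization is 4 direct reports plus everyone under them: 8 + 2 + 2 + 1 = 13.

13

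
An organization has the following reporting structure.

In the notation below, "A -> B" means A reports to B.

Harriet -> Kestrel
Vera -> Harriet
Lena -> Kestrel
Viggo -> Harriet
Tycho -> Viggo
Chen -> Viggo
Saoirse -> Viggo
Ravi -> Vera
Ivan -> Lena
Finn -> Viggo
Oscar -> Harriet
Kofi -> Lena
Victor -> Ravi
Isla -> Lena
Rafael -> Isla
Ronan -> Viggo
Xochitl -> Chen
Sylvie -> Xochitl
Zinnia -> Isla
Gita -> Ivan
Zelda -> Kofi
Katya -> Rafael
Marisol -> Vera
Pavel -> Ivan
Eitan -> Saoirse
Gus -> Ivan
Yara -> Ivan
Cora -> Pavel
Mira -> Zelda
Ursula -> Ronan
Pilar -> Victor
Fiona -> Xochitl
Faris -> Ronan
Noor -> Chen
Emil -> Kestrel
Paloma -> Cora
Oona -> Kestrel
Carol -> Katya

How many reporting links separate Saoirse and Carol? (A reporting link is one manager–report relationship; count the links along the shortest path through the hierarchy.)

8

Saoirse is 3 levels below Kestrel, and Carol is 5 levels below Kestrel (their lowest common manager). The shortest path runs up from Saoirse to Kestrel and back down to Carol: 3 + 5 = 8 links.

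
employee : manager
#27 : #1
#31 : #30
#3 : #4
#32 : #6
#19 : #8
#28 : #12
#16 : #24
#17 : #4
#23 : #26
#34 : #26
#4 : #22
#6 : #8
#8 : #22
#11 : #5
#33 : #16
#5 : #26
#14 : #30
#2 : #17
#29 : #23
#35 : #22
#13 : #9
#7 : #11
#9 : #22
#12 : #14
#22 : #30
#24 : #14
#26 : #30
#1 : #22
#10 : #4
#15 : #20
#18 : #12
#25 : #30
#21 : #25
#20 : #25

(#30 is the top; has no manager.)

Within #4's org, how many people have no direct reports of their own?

3

The people in #4's organization with no one reporting to them are #10, #3, #2. That is 3.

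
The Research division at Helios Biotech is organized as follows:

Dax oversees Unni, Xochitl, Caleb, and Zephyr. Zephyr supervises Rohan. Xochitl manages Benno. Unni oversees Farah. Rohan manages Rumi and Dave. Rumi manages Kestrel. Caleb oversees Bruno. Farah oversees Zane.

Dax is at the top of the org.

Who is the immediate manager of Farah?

Unni

Farah reports directly to Unni.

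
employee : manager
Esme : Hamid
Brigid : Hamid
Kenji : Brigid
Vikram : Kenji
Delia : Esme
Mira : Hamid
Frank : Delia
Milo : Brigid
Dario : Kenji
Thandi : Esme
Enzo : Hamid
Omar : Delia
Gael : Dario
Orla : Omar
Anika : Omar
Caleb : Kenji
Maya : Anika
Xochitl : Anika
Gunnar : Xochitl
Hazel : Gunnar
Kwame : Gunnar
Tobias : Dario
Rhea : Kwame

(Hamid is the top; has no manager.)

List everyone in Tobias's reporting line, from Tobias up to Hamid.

Tobias reports to Dario. Dario reports to Kenji. Kenji reports to Brigid. Brigid reports to Hamid. Hamid is at the top.

Tobias -> Dario -> Kenji -> Brigid -> Hamid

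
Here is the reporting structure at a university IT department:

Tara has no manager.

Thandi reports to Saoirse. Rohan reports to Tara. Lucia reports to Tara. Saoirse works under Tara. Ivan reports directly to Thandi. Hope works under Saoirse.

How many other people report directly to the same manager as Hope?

Hope reports to Saoirse. Saoirse's other direct reports are Thandi — 1 peer.

1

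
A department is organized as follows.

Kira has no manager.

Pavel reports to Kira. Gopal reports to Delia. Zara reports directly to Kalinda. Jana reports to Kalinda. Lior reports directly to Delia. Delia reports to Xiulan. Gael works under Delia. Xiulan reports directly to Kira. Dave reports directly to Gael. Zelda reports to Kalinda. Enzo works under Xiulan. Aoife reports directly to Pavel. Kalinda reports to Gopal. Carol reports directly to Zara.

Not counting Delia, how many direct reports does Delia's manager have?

Delia reports to Xiulan. Xiulan's other direct reports are Enzo — 1 peer.

1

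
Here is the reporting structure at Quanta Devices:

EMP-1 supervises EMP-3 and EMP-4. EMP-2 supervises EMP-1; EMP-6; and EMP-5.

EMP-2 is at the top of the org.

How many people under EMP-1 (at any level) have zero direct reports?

2

The people in EMP-1's organization with no one reporting to them are EMP-3, EMP-4. That is 2.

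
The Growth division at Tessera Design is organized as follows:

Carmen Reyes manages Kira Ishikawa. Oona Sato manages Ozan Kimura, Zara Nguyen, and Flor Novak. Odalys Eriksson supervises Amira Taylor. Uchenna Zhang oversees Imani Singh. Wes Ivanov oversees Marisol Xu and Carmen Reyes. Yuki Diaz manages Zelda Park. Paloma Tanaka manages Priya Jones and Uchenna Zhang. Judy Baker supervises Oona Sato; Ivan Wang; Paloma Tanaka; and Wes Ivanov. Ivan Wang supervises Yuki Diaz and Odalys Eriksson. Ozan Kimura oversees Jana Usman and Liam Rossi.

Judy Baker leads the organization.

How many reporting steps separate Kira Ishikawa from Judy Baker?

Chain from Kira Ishikawa up to Judy Baker: Kira Ishikawa → Carmen Reyes → Wes Ivanov → Judy Baker. That is 3 steps up, so Kira Ishikawa is 3 levels below Judy Baker.

3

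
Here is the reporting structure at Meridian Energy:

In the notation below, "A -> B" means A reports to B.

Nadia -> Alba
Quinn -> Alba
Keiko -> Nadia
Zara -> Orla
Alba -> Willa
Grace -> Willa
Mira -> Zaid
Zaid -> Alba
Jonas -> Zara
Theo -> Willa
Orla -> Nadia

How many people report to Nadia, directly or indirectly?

4

Nadia directly manages Orla, Keiko. Under Orla: Zara, Jonas (2). Keiko has no reports. So Nadia's organization is 2 direct reports plus everyone under them: 3 + 1 = 4.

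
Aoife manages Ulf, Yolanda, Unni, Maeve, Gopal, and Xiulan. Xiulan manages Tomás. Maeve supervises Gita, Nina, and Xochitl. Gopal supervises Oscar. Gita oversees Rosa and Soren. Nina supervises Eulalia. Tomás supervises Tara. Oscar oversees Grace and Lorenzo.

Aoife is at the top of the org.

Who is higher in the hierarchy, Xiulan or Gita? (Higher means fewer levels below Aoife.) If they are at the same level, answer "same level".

Xiulan

Xiulan is 1 level below Aoife; Gita is 2. Xiulan is higher.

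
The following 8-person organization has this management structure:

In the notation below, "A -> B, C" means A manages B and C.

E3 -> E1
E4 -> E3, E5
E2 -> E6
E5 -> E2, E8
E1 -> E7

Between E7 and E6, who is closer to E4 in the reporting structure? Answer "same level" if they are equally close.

Both E7 and E6 are 3 levels below E4.

same level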